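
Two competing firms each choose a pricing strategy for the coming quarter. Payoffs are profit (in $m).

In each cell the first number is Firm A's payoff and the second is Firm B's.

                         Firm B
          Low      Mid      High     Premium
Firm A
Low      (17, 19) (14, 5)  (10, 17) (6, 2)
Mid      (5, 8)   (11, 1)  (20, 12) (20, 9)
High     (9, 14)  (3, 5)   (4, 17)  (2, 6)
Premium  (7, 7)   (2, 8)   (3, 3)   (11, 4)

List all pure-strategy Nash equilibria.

Mark each player's best response to every combination of opponents' strategies; a profile where every player is best-responding is a pure Nash equilibrium.
Firm A against Low: payoffs 17, 5, 9, 7 → best response Low.
Firm A against Mid: payoffs 14, 11, 3, 2 → best response Low.
Firm A against High: payoffs 10, 20, 4, 3 → best response Mid.
Firm A against Premium: payoffs 6, 20, 2, 11 → best response Mid.
Firm B against Low: payoffs 19, 5, 17, 2 → best response Low.
Firm B against Mid: payoffs 8, 1, 12, 9 → best response High.
Firm B against High: payoffs 14, 5, 17, 6 → best response High.
Firm B against Premium: payoffs 7, 8, 3, 4 → best response Mid.
Mutual best responses: (Low, Low); (Mid, High).

(Low, Low) and (Mid, High)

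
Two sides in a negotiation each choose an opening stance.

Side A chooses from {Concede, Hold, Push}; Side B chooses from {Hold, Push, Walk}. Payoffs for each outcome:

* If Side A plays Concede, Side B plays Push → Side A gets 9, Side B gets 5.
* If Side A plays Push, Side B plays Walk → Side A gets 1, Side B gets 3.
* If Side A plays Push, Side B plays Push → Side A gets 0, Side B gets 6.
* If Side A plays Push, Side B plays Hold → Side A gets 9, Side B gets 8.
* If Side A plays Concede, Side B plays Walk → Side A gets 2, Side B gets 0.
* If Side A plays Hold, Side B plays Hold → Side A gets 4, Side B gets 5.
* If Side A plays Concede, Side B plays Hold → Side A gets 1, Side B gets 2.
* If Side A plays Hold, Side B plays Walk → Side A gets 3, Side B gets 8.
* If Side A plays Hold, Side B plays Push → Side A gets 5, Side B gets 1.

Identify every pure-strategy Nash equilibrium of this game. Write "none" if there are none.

Side A against Hold: payoffs 1, 4, 9 → best response Push.
Side A against Push: payoffs 9, 5, 0 → best response Concede.
Side A against Walk: payoffs 2, 3, 1 → best response Hold.
Side B against Concede: payoffs 2, 5, 0 → best response Push.
Side B against Hold: payoffs 5, 1, 8 → best response Walk.
Side B against Push: payoffs 8, 6, 3 → best response Hold.
Mutual best responses: (Concede, Push); (Hold, Walk); (Push, Hold).

The pure Nash equilibria are (Concede, Push); (Hold, Walk); (Push, Hold).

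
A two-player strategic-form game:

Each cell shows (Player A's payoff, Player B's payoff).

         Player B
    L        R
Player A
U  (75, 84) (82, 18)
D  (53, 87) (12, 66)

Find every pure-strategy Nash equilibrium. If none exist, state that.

The unique pure-strategy Nash equilibrium is (U, L).

Player A against L: payoffs 75, 53 → best response U.
Player A against R: payoffs 82, 12 → best response U.
Player B against U: payoffs 84, 18 → best response L.
Player B against D: payoffs 87, 66 → best response L.
Mutual best responses: (U, L).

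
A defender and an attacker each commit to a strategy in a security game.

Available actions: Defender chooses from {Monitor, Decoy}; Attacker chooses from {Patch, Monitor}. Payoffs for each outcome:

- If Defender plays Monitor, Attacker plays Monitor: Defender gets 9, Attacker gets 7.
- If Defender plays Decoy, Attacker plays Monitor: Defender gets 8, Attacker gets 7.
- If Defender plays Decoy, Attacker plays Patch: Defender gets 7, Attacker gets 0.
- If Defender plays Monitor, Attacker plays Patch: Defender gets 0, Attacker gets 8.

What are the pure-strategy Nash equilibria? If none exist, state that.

(Monitor, Patch): Defender can switch to Decoy (0 → 7). Not NE.
(Monitor, Monitor): Attacker can switch to Patch (7 → 8). Not NE.
(Decoy, Patch): Attacker can switch to Monitor (0 → 7). Not NE.
(Decoy, Monitor): Defender can switch to Monitor (8 → 9). Not NE.

There is no pure-strategy Nash equilibrium.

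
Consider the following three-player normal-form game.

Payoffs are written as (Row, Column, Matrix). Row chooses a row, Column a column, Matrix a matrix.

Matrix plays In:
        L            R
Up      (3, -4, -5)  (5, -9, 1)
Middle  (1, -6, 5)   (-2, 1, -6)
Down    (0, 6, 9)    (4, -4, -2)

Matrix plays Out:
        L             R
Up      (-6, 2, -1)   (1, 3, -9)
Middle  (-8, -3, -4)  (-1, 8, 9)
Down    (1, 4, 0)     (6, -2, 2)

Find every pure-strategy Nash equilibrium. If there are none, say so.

This game has no pure Nash equilibrium.

Row against (L, In): payoffs 3, 1, 0 → best response Up.
Row against (L, Out): payoffs -6, -8, 1 → best response Down.
Row against (R, In): payoffs 5, -2, 4 → best response Up.
Row against (R, Out): payoffs 1, -1, 6 → best response Down.
Column against (Up, In): payoffs -4, -9 → best response L.
Column against (Up, Out): payoffs 2, 3 → best response R.
Column against (Middle, In): payoffs -6, 1 → best response R.
Column against (Middle, Out): payoffs -3, 8 → best response R.
Column against (Down, In): payoffs 6, -4 → best response L.
Column against (Down, Out): payoffs 4, -2 → best response L.
Matrix against (Up, L): payoffs -5, -1 → best response Out.
Matrix against (Up, R): payoffs 1, -9 → best response In.
Matrix against (Middle, L): payoffs 5, -4 → best response In.
Matrix against (Middle, R): payoffs -6, 9 → best response Out.
Matrix against (Down, L): payoffs 9, 0 → best response In.
Matrix against (Down, R): payoffs -2, 2 → best response Out.
No profile is a mutual best response for all players.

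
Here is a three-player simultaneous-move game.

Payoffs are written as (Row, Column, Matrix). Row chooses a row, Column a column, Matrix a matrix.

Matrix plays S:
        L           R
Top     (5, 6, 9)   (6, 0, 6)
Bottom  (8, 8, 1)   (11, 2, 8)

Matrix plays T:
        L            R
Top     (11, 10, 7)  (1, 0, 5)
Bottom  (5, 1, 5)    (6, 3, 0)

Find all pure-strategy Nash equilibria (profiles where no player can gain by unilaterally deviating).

none

Check each profile: it is a Nash equilibrium iff no player can strictly gain by switching unilaterally.
(Top, L, S): Row can switch to Bottom (5 → 8). Not NE.
(Top, L, T): Matrix can switch to S (7 → 9). Not NE.
(Top, R, S): Row can switch to Bottom (6 → 11). Not NE.
(Top, R, T): Row can switch to Bottom (1 → 6). Not NE.
(Bottom, L, S): Matrix can switch to T (1 → 5). Not NE.
(Bottom, L, T): Row can switch to Top (5 → 11). Not NE.
(Bottom, R, S): Column can switch to L (2 → 8). Not NE.
(Bottom, R, T): Matrix can switch to S (0 → 8). Not NE.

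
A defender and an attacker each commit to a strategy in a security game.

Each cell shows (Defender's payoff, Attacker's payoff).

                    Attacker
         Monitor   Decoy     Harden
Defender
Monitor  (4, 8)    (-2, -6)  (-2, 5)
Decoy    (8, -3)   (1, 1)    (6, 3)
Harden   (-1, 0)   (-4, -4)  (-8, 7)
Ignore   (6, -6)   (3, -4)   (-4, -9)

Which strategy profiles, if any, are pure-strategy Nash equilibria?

The pure Nash equilibria are (Decoy, Harden) and (Ignore, Decoy).

(Monitor, Monitor): Defender can switch to Decoy (4 → 8). Not NE.
(Monitor, Decoy): Defender can switch to Decoy (-2 → 1). Not NE.
(Monitor, Harden): Defender can switch to Decoy (-2 → 6). Not NE.
(Decoy, Monitor): Attacker can switch to Decoy (-3 → 1). Not NE.
(Decoy, Decoy): Defender can switch to Ignore (1 → 3). Not NE.
(Decoy, Harden): Defender gets 6, best alternative -2; Attacker gets 3, best alternative 1. No profitable deviation — NE.
(Harden, Monitor): Defender can switch to Monitor (-1 → 4). Not NE.
(Harden, Decoy): Defender can switch to Monitor (-4 → -2). Not NE.
(Harden, Harden): Defender can switch to Monitor (-8 → -2). Not NE.
(Ignore, Decoy): Defender gets 3, best alternative 1; Attacker gets -4, best alternative -6. No profitable deviation — NE.
(The remaining 2 profiles each have a profitable deviation by the same check.)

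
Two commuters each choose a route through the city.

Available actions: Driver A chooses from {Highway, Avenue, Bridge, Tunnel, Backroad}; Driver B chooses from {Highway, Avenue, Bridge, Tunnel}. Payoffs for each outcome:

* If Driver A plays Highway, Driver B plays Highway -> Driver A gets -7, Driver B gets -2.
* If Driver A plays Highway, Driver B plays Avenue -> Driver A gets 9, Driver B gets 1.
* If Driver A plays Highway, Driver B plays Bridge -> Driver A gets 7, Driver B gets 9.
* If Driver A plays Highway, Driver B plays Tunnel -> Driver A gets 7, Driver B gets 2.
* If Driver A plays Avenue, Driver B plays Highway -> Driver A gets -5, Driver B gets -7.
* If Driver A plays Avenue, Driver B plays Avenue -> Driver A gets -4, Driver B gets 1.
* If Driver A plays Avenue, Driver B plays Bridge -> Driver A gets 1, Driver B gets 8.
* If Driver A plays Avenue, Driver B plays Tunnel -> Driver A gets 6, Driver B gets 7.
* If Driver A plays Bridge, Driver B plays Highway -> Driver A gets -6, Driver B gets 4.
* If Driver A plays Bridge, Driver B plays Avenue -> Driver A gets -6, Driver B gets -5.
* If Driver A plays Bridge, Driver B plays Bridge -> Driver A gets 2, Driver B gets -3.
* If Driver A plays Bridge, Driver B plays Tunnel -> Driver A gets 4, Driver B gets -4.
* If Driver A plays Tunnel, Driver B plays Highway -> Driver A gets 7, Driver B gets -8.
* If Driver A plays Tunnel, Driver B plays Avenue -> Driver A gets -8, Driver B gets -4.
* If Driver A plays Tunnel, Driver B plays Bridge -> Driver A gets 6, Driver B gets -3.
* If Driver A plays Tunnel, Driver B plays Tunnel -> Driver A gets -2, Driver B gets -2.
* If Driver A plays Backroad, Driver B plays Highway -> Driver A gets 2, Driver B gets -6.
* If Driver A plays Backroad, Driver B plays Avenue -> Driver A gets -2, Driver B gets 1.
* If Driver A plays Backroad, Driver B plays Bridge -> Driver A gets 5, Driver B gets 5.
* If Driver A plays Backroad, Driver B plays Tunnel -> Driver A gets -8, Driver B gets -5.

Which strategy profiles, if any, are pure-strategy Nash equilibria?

For each strategy profile, look for a profitable unilateral deviation.
(Highway, Highway): Driver A can switch to Avenue (-7 → -5). Not NE.
(Highway, Avenue): Driver B can switch to Bridge (1 → 9). Not NE.
(Highway, Bridge): Driver A gets 7, best alternative 6; Driver B gets 9, best alternative 2. No profitable deviation — NE.
(Highway, Tunnel): Driver B can switch to Bridge (2 → 9). Not NE.
(Avenue, Highway): Driver A can switch to Tunnel (-5 → 7). Not NE.
(Avenue, Avenue): Driver A can switch to Highway (-4 → 9). Not NE.
(Avenue, Bridge): Driver A can switch to Highway (1 → 7). Not NE.
(Avenue, Tunnel): Driver A can switch to Highway (6 → 7). Not NE.
(Bridge, Highway): Driver A can switch to Avenue (-6 → -5). Not NE.
(Bridge, Avenue): Driver A can switch to Highway (-6 → 9). Not NE.
(Bridge, Bridge): Driver A can switch to Highway (2 → 7). Not NE.
(The remaining 9 profiles each have a profitable deviation by the same check.)

The unique pure-strategy Nash equilibrium is (Highway, Bridge).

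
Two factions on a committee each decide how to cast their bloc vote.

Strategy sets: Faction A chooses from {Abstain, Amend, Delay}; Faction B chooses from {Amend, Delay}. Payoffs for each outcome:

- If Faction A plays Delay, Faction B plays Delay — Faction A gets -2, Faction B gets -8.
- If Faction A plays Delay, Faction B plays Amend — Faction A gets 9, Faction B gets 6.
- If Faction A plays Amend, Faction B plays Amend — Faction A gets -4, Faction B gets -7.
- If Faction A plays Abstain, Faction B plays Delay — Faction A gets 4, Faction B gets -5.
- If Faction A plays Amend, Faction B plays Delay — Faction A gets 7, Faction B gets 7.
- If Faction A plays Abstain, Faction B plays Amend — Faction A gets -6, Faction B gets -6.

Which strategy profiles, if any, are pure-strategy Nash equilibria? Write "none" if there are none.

(Abstain, Amend): Faction A can switch to Amend (-6 → -4). Not NE.
(Abstain, Delay): Faction A can switch to Amend (4 → 7). Not NE.
(Amend, Amend): Faction A can switch to Delay (-4 → 9). Not NE.
(Amend, Delay): Faction A gets 7, best alternative 4; Faction B gets 7, best alternative -7. No profitable deviation — NE.
(Delay, Amend): Faction A gets 9, best alternative -4; Faction B gets 6, best alternative -8. No profitable deviation — NE.
(Delay, Delay): Faction A can switch to Abstain (-2 → 4). Not NE.

(Amend, Delay); (Delay, Amend)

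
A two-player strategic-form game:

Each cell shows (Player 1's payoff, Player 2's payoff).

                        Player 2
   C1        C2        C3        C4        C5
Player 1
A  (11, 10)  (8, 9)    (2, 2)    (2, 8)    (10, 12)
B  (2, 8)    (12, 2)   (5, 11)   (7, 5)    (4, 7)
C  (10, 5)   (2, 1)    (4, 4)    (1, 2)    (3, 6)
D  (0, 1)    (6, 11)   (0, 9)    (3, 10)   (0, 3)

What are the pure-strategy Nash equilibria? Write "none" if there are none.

Mark each player's best response to every combination of opponents' strategies; a profile where every player is best-responding is a pure Nash equilibrium.
Player 1 against C1: payoffs 11, 2, 10, 0 → best response A.
Player 1 against C2: payoffs 8, 12, 2, 6 → best response B.
Player 1 against C3: payoffs 2, 5, 4, 0 → best response B.
Player 1 against C4: payoffs 2, 7, 1, 3 → best response B.
Player 1 against C5: payoffs 10, 4, 3, 0 → best response A.
Player 2 against A: payoffs 10, 9, 2, 8, 12 → best response C5.
Player 2 against B: payoffs 8, 2, 11, 5, 7 → best response C3.
Player 2 against C: payoffs 5, 1, 4, 2, 6 → best response C5.
Player 2 against D: payoffs 1, 11, 9, 10, 3 → best response C2.
Mutual best responses: (A, C5); (B, C3).

Pure-strategy Nash equilibria: (A, C5), (B, C3)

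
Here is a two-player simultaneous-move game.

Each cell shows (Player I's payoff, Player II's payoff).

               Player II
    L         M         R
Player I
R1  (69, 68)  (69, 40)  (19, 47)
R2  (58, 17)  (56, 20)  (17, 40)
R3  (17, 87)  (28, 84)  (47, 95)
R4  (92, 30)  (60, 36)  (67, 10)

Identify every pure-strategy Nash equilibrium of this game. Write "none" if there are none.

none

(R1, L): Player I can switch to R4 (69 → 92). Not NE.
(R1, M): Player II can switch to L (40 → 68). Not NE.
(R1, R): Player I can switch to R3 (19 → 47). Not NE.
(R2, L): Player I can switch to R1 (58 → 69). Not NE.
(R2, M): Player I can switch to R1 (56 → 69). Not NE.
(R2, R): Player I can switch to R1 (17 → 19). Not NE.
(R3, L): Player I can switch to R1 (17 → 69). Not NE.
(R3, M): Player I can switch to R1 (28 → 69). Not NE.
(R3, R): Player I can switch to R4 (47 → 67). Not NE.
(R4, L): Player II can switch to M (30 → 36). Not NE.
(R4, M): Player I can switch to R1 (60 → 69). Not NE.
(R4, R): Player II can switch to L (10 → 30). Not NE.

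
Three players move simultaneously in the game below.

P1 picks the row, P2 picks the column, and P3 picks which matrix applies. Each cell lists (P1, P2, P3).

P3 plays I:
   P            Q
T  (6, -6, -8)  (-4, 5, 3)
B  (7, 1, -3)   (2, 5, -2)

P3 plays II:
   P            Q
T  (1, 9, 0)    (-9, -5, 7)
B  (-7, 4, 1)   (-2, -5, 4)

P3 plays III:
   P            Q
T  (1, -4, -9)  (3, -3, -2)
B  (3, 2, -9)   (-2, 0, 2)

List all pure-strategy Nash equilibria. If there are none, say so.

(T, P, I): P1 can switch to B (6 → 7). Not NE.
(T, P, II): P1 gets 1, best alternative -7; P2 gets 9, best alternative -5; P3 gets 0, best alternative -8. No profitable deviation — NE.
(T, P, III): P1 can switch to B (1 → 3). Not NE.
(T, Q, I): P1 can switch to B (-4 → 2). Not NE.
(T, Q, II): P1 can switch to B (-9 → -2). Not NE.
(T, Q, III): P3 can switch to I (-2 → 3). Not NE.
(B, P, I): P2 can switch to Q (1 → 5). Not NE.
(The remaining 5 profiles each have a profitable deviation by the same check.)

(T, P, II)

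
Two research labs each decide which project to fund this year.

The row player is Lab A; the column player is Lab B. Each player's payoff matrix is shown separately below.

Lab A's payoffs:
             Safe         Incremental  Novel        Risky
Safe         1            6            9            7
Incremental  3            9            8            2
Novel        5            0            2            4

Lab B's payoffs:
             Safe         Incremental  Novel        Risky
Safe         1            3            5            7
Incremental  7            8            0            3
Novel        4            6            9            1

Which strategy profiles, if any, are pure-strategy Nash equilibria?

Pure-strategy Nash equilibria: (Safe, Risky) and (Incremental, Incremental)

Lab A against Safe: payoffs 1, 3, 5 → best response Novel.
Lab A against Incremental: payoffs 6, 9, 0 → best response Incremental.
Lab A against Novel: payoffs 9, 8, 2 → best response Safe.
Lab A against Risky: payoffs 7, 2, 4 → best response Safe.
Lab B against Safe: payoffs 1, 3, 5, 7 → best response Risky.
Lab B against Incremental: payoffs 7, 8, 0, 3 → best response Incremental.
Lab B against Novel: payoffs 4, 6, 9, 1 → best response Novel.
Mutual best responses: (Safe, Risky); (Incremental, Incremental).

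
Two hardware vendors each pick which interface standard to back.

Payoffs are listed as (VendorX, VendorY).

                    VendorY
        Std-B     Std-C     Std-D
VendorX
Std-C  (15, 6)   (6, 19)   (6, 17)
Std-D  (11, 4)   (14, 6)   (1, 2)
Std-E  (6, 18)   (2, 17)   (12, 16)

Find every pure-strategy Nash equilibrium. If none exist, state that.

(Std-D, Std-C)

Mark each player's best response to every combination of opponents' strategies; a profile where every player is best-responding is a pure Nash equilibrium.
VendorX against Std-B: payoffs 15, 11, 6 → best response Std-C.
VendorX against Std-C: payoffs 6, 14, 2 → best response Std-D.
VendorX against Std-D: payoffs 6, 1, 12 → best response Std-E.
VendorY against Std-C: payoffs 6, 19, 17 → best response Std-C.
VendorY against Std-D: payoffs 4, 6, 2 → best response Std-C.
VendorY against Std-E: payoffs 18, 17, 16 → best response Std-B.
Mutual best responses: (Std-D, Std-C).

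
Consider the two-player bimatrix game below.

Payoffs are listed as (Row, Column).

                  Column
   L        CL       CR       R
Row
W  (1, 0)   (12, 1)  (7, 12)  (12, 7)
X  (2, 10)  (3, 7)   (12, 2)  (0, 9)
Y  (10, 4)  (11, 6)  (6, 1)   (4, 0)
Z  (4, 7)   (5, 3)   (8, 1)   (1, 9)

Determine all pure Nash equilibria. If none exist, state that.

Check each profile: it is a Nash equilibrium iff no player can strictly gain by switching unilaterally.
(W, L): Row can switch to X (1 → 2). Not NE.
(W, CL): Column can switch to CR (1 → 12). Not NE.
(W, CR): Row can switch to X (7 → 12). Not NE.
(W, R): Column can switch to CR (7 → 12). Not NE.
(X, L): Row can switch to Y (2 → 10). Not NE.
(X, CL): Row can switch to W (3 → 12). Not NE.
(The remaining 10 profiles each have a profitable deviation by the same check.)

No pure-strategy Nash equilibrium.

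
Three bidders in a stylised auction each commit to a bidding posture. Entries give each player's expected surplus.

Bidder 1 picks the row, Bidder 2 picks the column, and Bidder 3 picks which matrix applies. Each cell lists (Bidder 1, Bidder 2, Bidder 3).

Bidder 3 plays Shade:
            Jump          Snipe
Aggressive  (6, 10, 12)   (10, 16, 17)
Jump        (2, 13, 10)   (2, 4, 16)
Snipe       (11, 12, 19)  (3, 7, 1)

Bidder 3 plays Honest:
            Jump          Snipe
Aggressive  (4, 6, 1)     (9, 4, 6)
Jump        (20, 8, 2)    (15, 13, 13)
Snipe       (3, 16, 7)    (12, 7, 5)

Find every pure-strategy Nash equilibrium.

Bidder 1 against (Jump, Shade): payoffs 6, 2, 11 → best response Snipe.
Bidder 1 against (Jump, Honest): payoffs 4, 20, 3 → best response Jump.
Bidder 1 against (Snipe, Shade): payoffs 10, 2, 3 → best response Aggressive.
Bidder 1 against (Snipe, Honest): payoffs 9, 15, 12 → best response Jump.
Bidder 2 against (Aggressive, Shade): payoffs 10, 16 → best response Snipe.
Bidder 2 against (Aggressive, Honest): payoffs 6, 4 → best response Jump.
Bidder 2 against (Jump, Shade): payoffs 13, 4 → best response Jump.
Bidder 2 against (Jump, Honest): payoffs 8, 13 → best response Snipe.
Bidder 2 against (Snipe, Shade): payoffs 12, 7 → best response Jump.
Bidder 2 against (Snipe, Honest): payoffs 16, 7 → best response Jump.
Bidder 3 against (Aggressive, Jump): payoffs 12, 1 → best response Shade.
Bidder 3 against (Aggressive, Snipe): payoffs 17, 6 → best response Shade.
Bidder 3 against (Jump, Jump): payoffs 10, 2 → best response Shade.
Bidder 3 against (Jump, Snipe): payoffs 16, 13 → best response Shade.
Bidder 3 against (Snipe, Jump): payoffs 19, 7 → best response Shade.
Bidder 3 against (Snipe, Snipe): payoffs 1, 5 → best response Honest.
Mutual best responses: (Aggressive, Snipe, Shade); (Snipe, Jump, Shade).

(Aggressive, Snipe, Shade); (Snipe, Jump, Shade)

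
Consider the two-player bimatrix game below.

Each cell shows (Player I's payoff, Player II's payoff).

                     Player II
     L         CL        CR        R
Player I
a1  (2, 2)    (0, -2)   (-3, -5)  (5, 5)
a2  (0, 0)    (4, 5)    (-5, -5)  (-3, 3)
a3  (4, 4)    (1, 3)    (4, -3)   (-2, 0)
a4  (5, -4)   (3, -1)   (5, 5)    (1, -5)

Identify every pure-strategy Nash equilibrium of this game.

(a1, L): Player I can switch to a3 (2 → 4). Not NE.
(a1, CL): Player I can switch to a2 (0 → 4). Not NE.
(a1, CR): Player I can switch to a3 (-3 → 4). Not NE.
(a1, R): Player I gets 5, best alternative 1; Player II gets 5, best alternative 2. No profitable deviation — NE.
(a2, L): Player I can switch to a1 (0 → 2). Not NE.
(a2, CL): Player I gets 4, best alternative 3; Player II gets 5, best alternative 3. No profitable deviation — NE.
(a2, CR): Player I can switch to a1 (-5 → -3). Not NE.
(a2, R): Player I can switch to a1 (-3 → 5). Not NE.
(a4, CR): Player I gets 5, best alternative 4; Player II gets 5, best alternative -1. No profitable deviation — NE.
(The remaining 7 profiles each have a profitable deviation by the same check.)

Pure-strategy Nash equilibria: (a1, R) and (a2, CL) and (a4, CR)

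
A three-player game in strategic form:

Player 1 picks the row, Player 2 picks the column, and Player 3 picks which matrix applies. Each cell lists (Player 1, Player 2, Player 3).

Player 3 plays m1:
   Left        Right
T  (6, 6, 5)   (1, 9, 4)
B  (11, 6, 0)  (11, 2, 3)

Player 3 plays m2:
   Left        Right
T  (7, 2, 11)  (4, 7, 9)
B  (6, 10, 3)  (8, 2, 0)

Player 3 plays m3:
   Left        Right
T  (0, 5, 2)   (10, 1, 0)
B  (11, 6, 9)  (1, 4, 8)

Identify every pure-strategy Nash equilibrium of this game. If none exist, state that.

(T, Left, m1): Player 1 can switch to B (6 → 11). Not NE.
(T, Left, m2): Player 2 can switch to Right (2 → 7). Not NE.
(T, Left, m3): Player 1 can switch to B (0 → 11). Not NE.
(T, Right, m1): Player 1 can switch to B (1 → 11). Not NE.
(T, Right, m2): Player 1 can switch to B (4 → 8). Not NE.
(T, Right, m3): Player 2 can switch to Left (1 → 5). Not NE.
(B, Left, m1): Player 3 can switch to m2 (0 → 3). Not NE.
(B, Left, m2): Player 1 can switch to T (6 → 7). Not NE.
(B, Left, m3): Player 1 gets 11, best alternative 0; Player 2 gets 6, best alternative 4; Player 3 gets 9, best alternative 3. No profitable deviation — NE.
(B, Right, m1): Player 2 can switch to Left (2 → 6). Not NE.
(B, Right, m2): Player 2 can switch to Left (2 → 10). Not NE.
(The remaining 1 profile has a profitable deviation by the same check.)

Pure NE: (B, Left, m3)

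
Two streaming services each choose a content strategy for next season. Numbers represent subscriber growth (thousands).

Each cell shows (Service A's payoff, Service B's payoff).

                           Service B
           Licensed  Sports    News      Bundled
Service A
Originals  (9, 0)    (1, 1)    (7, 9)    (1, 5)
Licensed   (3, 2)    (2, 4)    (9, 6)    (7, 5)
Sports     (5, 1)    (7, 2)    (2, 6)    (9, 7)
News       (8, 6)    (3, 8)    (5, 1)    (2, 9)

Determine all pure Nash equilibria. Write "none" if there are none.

Pure-strategy Nash equilibria: (Licensed, News) and (Sports, Bundled)

(Originals, Licensed): Service B can switch to Sports (0 → 1). Not NE.
(Originals, Sports): Service A can switch to Licensed (1 → 2). Not NE.
(Originals, News): Service A can switch to Licensed (7 → 9). Not NE.
(Originals, Bundled): Service A can switch to Licensed (1 → 7). Not NE.
(Licensed, Licensed): Service A can switch to Originals (3 → 9). Not NE.
(Licensed, Sports): Service A can switch to Sports (2 → 7). Not NE.
(Licensed, News): Service A gets 9, best alternative 7; Service B gets 6, best alternative 5. No profitable deviation — NE.
(Licensed, Bundled): Service A can switch to Sports (7 → 9). Not NE.
(Sports, Licensed): Service A can switch to Originals (5 → 9). Not NE.
(Sports, Sports): Service B can switch to News (2 → 6). Not NE.
(Sports, News): Service A can switch to Originals (2 → 7). Not NE.
(Sports, Bundled): Service A gets 9, best alternative 7; Service B gets 7, best alternative 6. No profitable deviation — NE.
(The remaining 4 profiles each have a profitable deviation by the same check.)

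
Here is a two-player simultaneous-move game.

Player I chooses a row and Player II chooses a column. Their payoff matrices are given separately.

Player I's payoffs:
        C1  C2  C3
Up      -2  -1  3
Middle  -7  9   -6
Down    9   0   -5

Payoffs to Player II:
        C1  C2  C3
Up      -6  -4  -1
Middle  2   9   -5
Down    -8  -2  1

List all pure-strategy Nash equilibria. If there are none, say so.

For each strategy profile, look for a profitable unilateral deviation.
(Up, C1): Player I can switch to Down (-2 → 9). Not NE.
(Up, C2): Player I can switch to Middle (-1 → 9). Not NE.
(Up, C3): Player I gets 3, best alternative -5; Player II gets -1, best alternative -4. No profitable deviation — NE.
(Middle, C1): Player I can switch to Up (-7 → -2). Not NE.
(Middle, C2): Player I gets 9, best alternative 0; Player II gets 9, best alternative 2. No profitable deviation — NE.
(Middle, C3): Player I can switch to Up (-6 → 3). Not NE.
(Down, C1): Player II can switch to C2 (-8 → -2). Not NE.
(Down, C2): Player I can switch to Middle (0 → 9). Not NE.
(Down, C3): Player I can switch to Up (-5 → 3). Not NE.

The pure Nash equilibria are (Up, C3); (Middle, C2).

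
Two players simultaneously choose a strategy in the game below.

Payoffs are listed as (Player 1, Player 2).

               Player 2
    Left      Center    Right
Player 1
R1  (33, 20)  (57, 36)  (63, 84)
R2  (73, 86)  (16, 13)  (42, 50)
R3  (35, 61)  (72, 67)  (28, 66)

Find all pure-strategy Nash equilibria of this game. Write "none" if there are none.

Player 1 against Left: payoffs 33, 73, 35 → best response R2.
Player 1 against Center: payoffs 57, 16, 72 → best response R3.
Player 1 against Right: payoffs 63, 42, 28 → best response R1.
Player 2 against R1: payoffs 20, 36, 84 → best response Right.
Player 2 against R2: payoffs 86, 13, 50 → best response Left.
Player 2 against R3: payoffs 61, 67, 66 → best response Center.
Mutual best responses: (R1, Right); (R2, Left); (R3, Center).

The pure Nash equilibria are (R1, Right) and (R2, Left) and (R3, Center).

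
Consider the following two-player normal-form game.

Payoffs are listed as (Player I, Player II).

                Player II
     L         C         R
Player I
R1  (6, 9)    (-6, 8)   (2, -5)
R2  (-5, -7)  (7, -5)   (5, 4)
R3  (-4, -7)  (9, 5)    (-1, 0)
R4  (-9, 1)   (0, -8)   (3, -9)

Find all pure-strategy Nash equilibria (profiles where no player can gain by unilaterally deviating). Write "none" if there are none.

(R1, L), (R2, R), (R3, C)

For each player, find the best response to each opponent profile; mutual best responses are the pure NE.
Player I against L: payoffs 6, -5, -4, -9 → best response R1.
Player I against C: payoffs -6, 7, 9, 0 → best response R3.
Player I against R: payoffs 2, 5, -1, 3 → best response R2.
Player II against R1: payoffs 9, 8, -5 → best response L.
Player II against R2: payoffs -7, -5, 4 → best response R.
Player II against R3: payoffs -7, 5, 0 → best response C.
Player II against R4: payoffs 1, -8, -9 → best response L.
Mutual best responses: (R1, L); (R2, R); (R3, C).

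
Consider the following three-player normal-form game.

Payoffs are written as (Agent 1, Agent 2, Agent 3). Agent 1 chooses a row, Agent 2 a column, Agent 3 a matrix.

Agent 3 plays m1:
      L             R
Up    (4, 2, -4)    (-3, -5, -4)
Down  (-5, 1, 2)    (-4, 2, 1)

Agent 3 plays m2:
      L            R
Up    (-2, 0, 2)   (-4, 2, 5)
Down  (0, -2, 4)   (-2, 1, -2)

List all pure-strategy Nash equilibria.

This game has no pure Nash equilibrium.

(Up, L, m1): Agent 3 can switch to m2 (-4 → 2). Not NE.
(Up, L, m2): Agent 1 can switch to Down (-2 → 0). Not NE.
(Up, R, m1): Agent 2 can switch to L (-5 → 2). Not NE.
(Up, R, m2): Agent 1 can switch to Down (-4 → -2). Not NE.
(Down, L, m1): Agent 1 can switch to Up (-5 → 4). Not NE.
(Down, L, m2): Agent 2 can switch to R (-2 → 1). Not NE.
(Down, R, m1): Agent 1 can switch to Up (-4 → -3). Not NE.
(Down, R, m2): Agent 3 can switch to m1 (-2 → 1). Not NE.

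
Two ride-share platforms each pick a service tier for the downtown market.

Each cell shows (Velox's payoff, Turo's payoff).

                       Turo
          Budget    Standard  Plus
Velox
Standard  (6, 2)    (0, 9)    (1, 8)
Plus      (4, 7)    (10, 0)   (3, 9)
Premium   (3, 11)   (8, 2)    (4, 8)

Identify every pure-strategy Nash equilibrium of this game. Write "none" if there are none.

none

Velox against Budget: payoffs 6, 4, 3 → best response Standard.
Velox against Standard: payoffs 0, 10, 8 → best response Plus.
Velox against Plus: payoffs 1, 3, 4 → best response Premium.
Turo against Standard: payoffs 2, 9, 8 → best response Standard.
Turo against Plus: payoffs 7, 0, 9 → best response Plus.
Turo against Premium: payoffs 11, 2, 8 → best response Budget.
No profile is a mutual best response for all players.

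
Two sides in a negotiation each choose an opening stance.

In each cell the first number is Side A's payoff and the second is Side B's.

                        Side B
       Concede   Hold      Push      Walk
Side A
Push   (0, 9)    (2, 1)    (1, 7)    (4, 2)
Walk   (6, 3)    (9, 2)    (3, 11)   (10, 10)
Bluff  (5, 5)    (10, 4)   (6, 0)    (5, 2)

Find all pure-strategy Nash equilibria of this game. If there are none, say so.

There is no pure-strategy Nash equilibrium.

Side A against Concede: payoffs 0, 6, 5 → best response Walk.
Side A against Hold: payoffs 2, 9, 10 → best response Bluff.
Side A against Push: payoffs 1, 3, 6 → best response Bluff.
Side A against Walk: payoffs 4, 10, 5 → best response Walk.
Side B against Push: payoffs 9, 1, 7, 2 → best response Concede.
Side B against Walk: payoffs 3, 2, 11, 10 → best response Push.
Side B against Bluff: payoffs 5, 4, 0, 2 → best response Concede.
No profile is a mutual best response for all players.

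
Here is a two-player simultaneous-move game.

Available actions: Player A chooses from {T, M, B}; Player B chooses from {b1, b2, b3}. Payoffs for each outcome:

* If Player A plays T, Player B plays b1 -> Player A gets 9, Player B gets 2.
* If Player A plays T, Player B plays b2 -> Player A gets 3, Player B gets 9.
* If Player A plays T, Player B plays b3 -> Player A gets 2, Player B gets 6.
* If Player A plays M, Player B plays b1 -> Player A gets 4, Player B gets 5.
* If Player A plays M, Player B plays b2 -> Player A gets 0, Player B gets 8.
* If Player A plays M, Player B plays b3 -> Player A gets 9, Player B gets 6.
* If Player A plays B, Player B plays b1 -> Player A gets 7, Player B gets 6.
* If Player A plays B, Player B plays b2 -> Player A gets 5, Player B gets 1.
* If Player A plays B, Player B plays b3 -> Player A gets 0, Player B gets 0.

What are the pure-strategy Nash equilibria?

No pure-strategy Nash equilibrium.

(T, b1): Player B can switch to b2 (2 → 9). Not NE.
(T, b2): Player A can switch to B (3 → 5). Not NE.
(T, b3): Player A can switch to M (2 → 9). Not NE.
(M, b1): Player A can switch to T (4 → 9). Not NE.
(M, b2): Player A can switch to T (0 → 3). Not NE.
(M, b3): Player B can switch to b2 (6 → 8). Not NE.
(B, b1): Player A can switch to T (7 → 9). Not NE.
(B, b2): Player B can switch to b1 (1 → 6). Not NE.
(The remaining 1 profile has a profitable deviation by the same check.)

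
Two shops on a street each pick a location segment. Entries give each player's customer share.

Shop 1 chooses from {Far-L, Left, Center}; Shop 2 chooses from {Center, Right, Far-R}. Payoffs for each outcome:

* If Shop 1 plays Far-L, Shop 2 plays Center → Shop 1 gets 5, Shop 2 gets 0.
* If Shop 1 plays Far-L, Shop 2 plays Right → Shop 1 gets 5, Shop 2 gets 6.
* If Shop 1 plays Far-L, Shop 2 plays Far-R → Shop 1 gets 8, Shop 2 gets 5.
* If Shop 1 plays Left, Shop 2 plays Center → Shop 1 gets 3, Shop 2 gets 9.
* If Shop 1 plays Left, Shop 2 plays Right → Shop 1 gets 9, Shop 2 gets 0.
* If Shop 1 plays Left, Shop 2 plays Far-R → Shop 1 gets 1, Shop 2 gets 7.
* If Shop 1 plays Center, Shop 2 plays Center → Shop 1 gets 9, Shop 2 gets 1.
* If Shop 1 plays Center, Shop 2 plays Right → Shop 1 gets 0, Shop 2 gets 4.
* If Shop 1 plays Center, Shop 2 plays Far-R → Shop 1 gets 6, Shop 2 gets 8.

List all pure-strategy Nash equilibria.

No pure-strategy Nash equilibrium.

Mark each player's best response to every combination of opponents' strategies; a profile where every player is best-responding is a pure Nash equilibrium.
Shop 1 against Center: payoffs 5, 3, 9 → best response Center.
Shop 1 against Right: payoffs 5, 9, 0 → best response Left.
Shop 1 against Far-R: payoffs 8, 1, 6 → best response Far-L.
Shop 2 against Far-L: payoffs 0, 6, 5 → best response Right.
Shop 2 against Left: payoffs 9, 0, 7 → best response Center.
Shop 2 against Center: payoffs 1, 4, 8 → best response Far-R.
No profile is a mutual best response for all players.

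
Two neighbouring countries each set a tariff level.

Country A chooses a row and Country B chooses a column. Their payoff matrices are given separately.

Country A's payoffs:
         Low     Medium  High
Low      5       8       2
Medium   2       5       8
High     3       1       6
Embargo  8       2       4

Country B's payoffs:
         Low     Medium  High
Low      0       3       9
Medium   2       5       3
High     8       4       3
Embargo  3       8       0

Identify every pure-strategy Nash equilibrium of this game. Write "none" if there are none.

Mark each player's best response to every combination of opponents' strategies; a profile where every player is best-responding is a pure Nash equilibrium.
Country A against Low: payoffs 5, 2, 3, 8 → best response Embargo.
Country A against Medium: payoffs 8, 5, 1, 2 → best response Low.
Country A against High: payoffs 2, 8, 6, 4 → best response Medium.
Country B against Low: payoffs 0, 3, 9 → best response High.
Country B against Medium: payoffs 2, 5, 3 → best response Medium.
Country B against High: payoffs 8, 4, 3 → best response Low.
Country B against Embargo: payoffs 3, 8, 0 → best response Medium.
No profile is a mutual best response for all players.

none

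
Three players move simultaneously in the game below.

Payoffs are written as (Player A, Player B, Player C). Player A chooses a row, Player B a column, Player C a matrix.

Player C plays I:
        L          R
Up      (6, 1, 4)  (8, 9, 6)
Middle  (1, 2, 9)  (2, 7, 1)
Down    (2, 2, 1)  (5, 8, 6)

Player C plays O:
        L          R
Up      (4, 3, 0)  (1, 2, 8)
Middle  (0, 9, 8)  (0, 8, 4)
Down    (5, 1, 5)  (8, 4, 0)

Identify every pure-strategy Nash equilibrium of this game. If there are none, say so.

(Up, L, I): Player B can switch to R (1 → 9). Not NE.
(Up, L, O): Player A can switch to Down (4 → 5). Not NE.
(Up, R, I): Player C can switch to O (6 → 8). Not NE.
(Up, R, O): Player A can switch to Down (1 → 8). Not NE.
(Middle, L, I): Player A can switch to Up (1 → 6). Not NE.
(Middle, L, O): Player A can switch to Up (0 → 4). Not NE.
(Middle, R, I): Player A can switch to Up (2 → 8). Not NE.
(Middle, R, O): Player A can switch to Up (0 → 1). Not NE.
(Down, L, I): Player A can switch to Up (2 → 6). Not NE.
(Down, L, O): Player B can switch to R (1 → 4). Not NE.
(Down, R, I): Player A can switch to Up (5 → 8). Not NE.
(Down, R, O): Player C can switch to I (0 → 6). Not NE.

There is no pure-strategy Nash equilibrium.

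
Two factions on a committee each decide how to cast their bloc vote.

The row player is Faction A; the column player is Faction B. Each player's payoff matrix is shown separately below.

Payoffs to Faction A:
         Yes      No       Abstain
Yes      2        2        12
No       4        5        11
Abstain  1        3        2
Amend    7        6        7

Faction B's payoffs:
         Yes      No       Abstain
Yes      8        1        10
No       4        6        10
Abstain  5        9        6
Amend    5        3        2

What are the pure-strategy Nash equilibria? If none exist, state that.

Faction A against Yes: payoffs 2, 4, 1, 7 → best response Amend.
Faction A against No: payoffs 2, 5, 3, 6 → best response Amend.
Faction A against Abstain: payoffs 12, 11, 2, 7 → best response Yes.
Faction B against Yes: payoffs 8, 1, 10 → best response Abstain.
Faction B against No: payoffs 4, 6, 10 → best response Abstain.
Faction B against Abstain: payoffs 5, 9, 6 → best response No.
Faction B against Amend: payoffs 5, 3, 2 → best response Yes.
Mutual best responses: (Yes, Abstain); (Amend, Yes).

(Yes, Abstain), (Amend, Yes)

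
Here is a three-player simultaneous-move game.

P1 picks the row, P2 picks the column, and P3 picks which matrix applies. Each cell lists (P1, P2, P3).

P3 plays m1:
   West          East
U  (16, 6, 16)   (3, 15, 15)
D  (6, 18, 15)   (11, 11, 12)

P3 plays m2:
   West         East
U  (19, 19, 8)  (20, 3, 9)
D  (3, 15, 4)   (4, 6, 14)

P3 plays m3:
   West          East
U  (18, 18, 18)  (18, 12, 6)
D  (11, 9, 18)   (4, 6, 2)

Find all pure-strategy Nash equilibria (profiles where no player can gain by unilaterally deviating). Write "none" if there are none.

Pure NE: (U, West, m3)

(U, West, m1): P2 can switch to East (6 → 15). Not NE.
(U, West, m2): P3 can switch to m1 (8 → 16). Not NE.
(U, West, m3): P1 gets 18, best alternative 11; P2 gets 18, best alternative 12; P3 gets 18, best alternative 16. No profitable deviation — NE.
(U, East, m1): P1 can switch to D (3 → 11). Not NE.
(U, East, m2): P2 can switch to West (3 → 19). Not NE.
(U, East, m3): P2 can switch to West (12 → 18). Not NE.
(D, West, m1): P1 can switch to U (6 → 16). Not NE.
(The remaining 5 profiles each have a profitable deviation by the same check.)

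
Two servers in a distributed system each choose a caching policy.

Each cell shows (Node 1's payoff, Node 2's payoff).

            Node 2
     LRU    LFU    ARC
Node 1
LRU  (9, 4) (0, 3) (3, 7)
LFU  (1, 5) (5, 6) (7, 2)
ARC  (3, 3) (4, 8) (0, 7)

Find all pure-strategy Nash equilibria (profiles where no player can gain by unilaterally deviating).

Node 1 against LRU: payoffs 9, 1, 3 → best response LRU.
Node 1 against LFU: payoffs 0, 5, 4 → best response LFU.
Node 1 against ARC: payoffs 3, 7, 0 → best response LFU.
Node 2 against LRU: payoffs 4, 3, 7 → best response ARC.
Node 2 against LFU: payoffs 5, 6, 2 → best response LFU.
Node 2 against ARC: payoffs 3, 8, 7 → best response LFU.
Mutual best responses: (LFU, LFU).

Pure NE: (LFU, LFU)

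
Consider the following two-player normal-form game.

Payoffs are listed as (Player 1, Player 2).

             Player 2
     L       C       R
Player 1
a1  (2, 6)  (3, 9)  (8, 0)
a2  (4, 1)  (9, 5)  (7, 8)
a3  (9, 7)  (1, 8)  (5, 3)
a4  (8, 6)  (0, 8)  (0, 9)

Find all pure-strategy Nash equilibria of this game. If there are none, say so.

For each player, find the best response to each opponent profile; mutual best responses are the pure NE.
Player 1 against L: payoffs 2, 4, 9, 8 → best response a3.
Player 1 against C: payoffs 3, 9, 1, 0 → best response a2.
Player 1 against R: payoffs 8, 7, 5, 0 → best response a1.
Player 2 against a1: payoffs 6, 9, 0 → best response C.
Player 2 against a2: payoffs 1, 5, 8 → best response R.
Player 2 against a3: payoffs 7, 8, 3 → best response C.
Player 2 against a4: payoffs 6, 8, 9 → best response R.
No profile is a mutual best response for all players.

No pure-strategy Nash equilibrium.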